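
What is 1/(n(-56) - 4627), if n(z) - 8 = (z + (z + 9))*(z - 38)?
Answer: 1/5063 ≈ 0.00019751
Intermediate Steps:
n(z) = 8 + (-38 + z)*(9 + 2*z) (n(z) = 8 + (z + (z + 9))*(z - 38) = 8 + (z + (9 + z))*(-38 + z) = 8 + (9 + 2*z)*(-38 + z) = 8 + (-38 + z)*(9 + 2*z))
1/(n(-56) - 4627) = 1/((-334 - 67*(-56) + 2*(-56)**2) - 4627) = 1/((-334 + 3752 + 2*3136) - 4627) = 1/((-334 + 3752 + 6272) - 4627) = 1/(9690 - 4627) = 1/5063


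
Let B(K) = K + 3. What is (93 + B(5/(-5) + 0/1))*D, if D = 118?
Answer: 11210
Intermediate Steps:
B(K) = 3 + K
(93 + B(5/(-5) + 0/1))*D = (93 + (3 + (5/(-5) + 0/1)))*118 = (93 + (3 + (5*(-⅕) + 0*1)))*118 = (93 + (3 + (-1 + 0)))*118 = (93 + (3 - 1))*118 = (93 + 2)*118 = 95*118 = 11210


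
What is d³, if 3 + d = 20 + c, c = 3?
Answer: 8000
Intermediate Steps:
d = 20 (d = -3 + (20 + 3) = -3 + 23 = 20)
d³ = 20³ = 8000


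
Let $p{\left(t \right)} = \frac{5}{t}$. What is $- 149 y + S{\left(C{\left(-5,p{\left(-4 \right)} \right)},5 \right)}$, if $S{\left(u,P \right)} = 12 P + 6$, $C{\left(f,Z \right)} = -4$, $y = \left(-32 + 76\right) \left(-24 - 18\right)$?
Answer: $275418$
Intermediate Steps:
$y = -1848$ ($y = 44 \left(-42\right) = -1848$)
$S{\left(u,P \right)} = 6 + 12 P$
$- 149 y + S{\left(C{\left(-5,p{\left(-4 \right)} \right)},5 \right)} = \left(-149\right) \left(-1848\right) + \left(6 + 12 \cdot 5\right) = 275352 + \left(6 + 60\right) = 275352 + 66 = 275418$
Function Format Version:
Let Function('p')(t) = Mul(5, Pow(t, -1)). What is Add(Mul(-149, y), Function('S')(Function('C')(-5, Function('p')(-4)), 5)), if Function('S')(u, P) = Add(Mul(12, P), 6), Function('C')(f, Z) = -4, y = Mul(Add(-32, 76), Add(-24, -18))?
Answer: 275418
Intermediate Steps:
y = -1848 (y = Mul(44, -42) = -1848)
Function('S')(u, P) = Add(6, Mul(12, P))
Add(Mul(-149, y), Function('S')(Function('C')(-5, Function('p')(-4)), 5)) = Add(Mul(-149, -1848), Add(6, Mul(12, 5))) = Add(275352, Add(6, 60)) = Add(275352, 66) = 275418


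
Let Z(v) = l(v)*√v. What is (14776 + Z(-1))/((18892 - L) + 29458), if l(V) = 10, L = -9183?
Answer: 14776/57533 + 10*I/57533 ≈ 0.25683 + 0.00017381*I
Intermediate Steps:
Z(v) = 10*√v
(14776 + Z(-1))/((18892 - L) + 29458) = (14776 + 10*√(-1))/((18892 - 1*(-9183)) + 29458) = (14776 + 10*I)/((18892 + 9183) + 29458) = (14776 + 10*I)/(28075 + 29458) = (14776 + 10*I)/57533 = (14776 + 10*I)*(1/57533) = 14776/57533 + 10*I/57533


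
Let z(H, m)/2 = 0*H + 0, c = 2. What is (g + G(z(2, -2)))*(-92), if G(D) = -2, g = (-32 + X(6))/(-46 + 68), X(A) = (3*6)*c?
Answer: 1840/11 ≈ 167.27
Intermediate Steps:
X(A) = 36 (X(A) = (3*6)*2 = 18*2 = 36)
z(H, m) = 0 (z(H, m) = 2*(0*H + 0) = 2*(0 + 0) = 2*0 = 0)
g = 2/11 (g = (-32 + 36)/(-46 + 68) = 4/22 = 4*(1/22) = 2/11 ≈ 0.18182)
(g + G(z(2, -2)))*(-92) = (2/11 - 2)*(-92) = -20/11*(-92) = 1840/11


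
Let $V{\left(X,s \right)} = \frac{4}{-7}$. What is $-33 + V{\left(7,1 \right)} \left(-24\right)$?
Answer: $- \frac{135}{7} \approx -19.286$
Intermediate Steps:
$V{\left(X,s \right)} = - \frac{4}{7}$ ($V{\left(X,s \right)} = 4 \left(- \frac{1}{7}\right) = - \frac{4}{7}$)
$-33 + V{\left(7,1 \right)} \left(-24\right) = -33 - - \frac{96}{7} = -33 + \frac{96}{7} = - \frac{135}{7}$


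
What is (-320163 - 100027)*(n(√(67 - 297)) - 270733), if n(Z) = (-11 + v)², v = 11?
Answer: 113759299270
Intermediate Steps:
n(Z) = 0 (n(Z) = (-11 + 11)² = 0² = 0)
(-320163 - 100027)*(n(√(67 - 297)) - 270733) = (-320163 - 100027)*(0 - 270733) = -420190*(-270733) = 113759299270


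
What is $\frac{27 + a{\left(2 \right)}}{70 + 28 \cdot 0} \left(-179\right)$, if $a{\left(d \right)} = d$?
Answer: $- \frac{5191}{70} \approx -74.157$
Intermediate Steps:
$\frac{27 + a{\left(2 \right)}}{70 + 28 \cdot 0} \left(-179\right) = \frac{27 + 2}{70 + 28 \cdot 0} \left(-179\right) = \frac{1}{70 + 0} \cdot 29 \left(-179\right) = \frac{1}{70} \cdot 29 \left(-179\right) = \frac{29}{70} \left(-179\right) = - \frac{5191}{70}$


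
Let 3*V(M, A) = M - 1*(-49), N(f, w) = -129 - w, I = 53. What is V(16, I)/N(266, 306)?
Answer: -13/261 ≈ -0.049808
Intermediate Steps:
V(M, A) = 49/3 + M/3 (V(M, A) = (M - 1*(-49))/3 = (M + 49)/3 = (49 + M)/3 = 49/3 + M/3)
V(16, I)/N(266, 306) = (49/3 + (⅓)*16)/(-129 - 1*306) = (49/3 + 16/3)/(-129 - 306) = (65/3)/(-435) = (65/3)*(-1/435) = -13/261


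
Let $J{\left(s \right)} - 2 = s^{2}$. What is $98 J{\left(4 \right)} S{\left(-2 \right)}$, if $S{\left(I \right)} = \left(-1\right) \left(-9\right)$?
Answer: $15876$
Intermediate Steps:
$J{\left(s \right)} = 2 + s^{2}$
$S{\left(I \right)} = 9$
$98 J{\left(4 \right)} S{\left(-2 \right)} = 98 \left(2 + 4^{2}\right) 9 = 98 \left(2 + 16\right) 9 = 98 \cdot 18 \cdot 9 = 1764 \cdot 9 = 15876$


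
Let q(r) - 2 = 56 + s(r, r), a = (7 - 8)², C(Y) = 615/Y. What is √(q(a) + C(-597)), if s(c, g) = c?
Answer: 4*√143479/199 ≈ 7.6138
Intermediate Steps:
a = 1 (a = (-1)² = 1)
q(r) = 58 + r (q(r) = 2 + (56 + r) = 58 + r)
√(q(a) + C(-597)) = √((58 + 1) + 615/(-597)) = √(59 + 615*(-1/597)) = √(59 - 205/199) = √(11536/199) = 4*√143479/199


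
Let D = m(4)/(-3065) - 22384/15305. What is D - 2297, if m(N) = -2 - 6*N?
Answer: -21564015411/9381965 ≈ -2298.5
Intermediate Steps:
D = -13641806/9381965 (D = (-2 - 6*4)/(-3065) - 22384/15305 = (-2 - 24)*(-1/3065) - 22384*1/15305 = -26*(-1/3065) - 22384/15305 = 26/3065 - 22384/15305 = -13641806/9381965 ≈ -1.4540)
D - 2297 = -13641806/9381965 - 2297 = -21564015411/9381965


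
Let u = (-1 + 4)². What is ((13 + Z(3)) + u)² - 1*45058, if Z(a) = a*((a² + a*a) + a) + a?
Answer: -37314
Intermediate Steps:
u = 9 (u = 3² = 9)
Z(a) = a + a*(a + 2*a²) (Z(a) = a*((a² + a²) + a) + a = a*(2*a² + a) + a = a*(a + 2*a²) + a = a + a*(a + 2*a²))
((13 + Z(3)) + u)² - 1*45058 = ((13 + 3*(1 + 3 + 2*3²)) + 9)² - 1*45058 = ((13 + 3*(1 + 3 + 2*9)) + 9)² - 45058 = ((13 + 3*(1 + 3 + 18)) + 9)² - 45058 = ((13 + 3*22) + 9)² - 45058 = ((13 + 66) + 9)² - 45058 = (79 + 9)² - 45058 = 88² - 45058 = 7744 - 45058 = -37314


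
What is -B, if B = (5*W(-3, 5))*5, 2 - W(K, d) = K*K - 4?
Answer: 75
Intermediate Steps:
W(K, d) = 6 - K² (W(K, d) = 2 - (K*K - 4) = 2 - (K² - 4) = 2 - (-4 + K²) = 2 + (4 - K²) = 6 - K²)
B = -75 (B = (5*(6 - 1*(-3)²))*5 = (5*(6 - 1*9))*5 = (5*(6 - 9))*5 = (5*(-3))*5 = -15*5 = -75)
-B = -1*(-75) = 75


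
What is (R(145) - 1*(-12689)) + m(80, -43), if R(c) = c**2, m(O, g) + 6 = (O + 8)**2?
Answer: 41452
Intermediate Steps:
m(O, g) = -6 + (8 + O)**2 (m(O, g) = -6 + (O + 8)**2 = -6 + (8 + O)**2)
(R(145) - 1*(-12689)) + m(80, -43) = (145**2 - 1*(-12689)) + (-6 + (8 + 80)**2) = (21025 + 12689) + (-6 + 88**2) = 33714 + (-6 + 7744) = 33714 + 7738 = 41452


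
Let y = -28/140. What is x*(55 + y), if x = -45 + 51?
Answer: 1644/5 ≈ 328.80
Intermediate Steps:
y = -⅕ (y = -28*1/140 = -⅕ ≈ -0.20000)
x = 6
x*(55 + y) = 6*(55 - ⅕) = 6*(274/5) = 1644/5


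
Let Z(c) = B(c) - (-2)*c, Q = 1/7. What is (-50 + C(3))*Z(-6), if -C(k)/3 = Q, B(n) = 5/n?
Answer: 3883/6 ≈ 647.17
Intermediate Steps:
Q = ⅐ ≈ 0.14286
C(k) = -3/7 (C(k) = -3*⅐ = -3/7)
Z(c) = 2*c + 5/c (Z(c) = 5/c - (-2)*c = 5/c + 2*c = 2*c + 5/c)
(-50 + C(3))*Z(-6) = (-50 - 3/7)*(2*(-6) + 5/(-6)) = -353*(-12 + 5*(-⅙))/7 = -353*(-12 - ⅚)/7 = -353/7*(-77/6) = 3883/6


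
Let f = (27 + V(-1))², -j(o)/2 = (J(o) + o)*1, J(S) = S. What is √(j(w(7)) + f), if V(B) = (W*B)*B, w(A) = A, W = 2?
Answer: √813 ≈ 28.513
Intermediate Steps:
j(o) = -4*o (j(o) = -2*(o + o) = -2*2*o = -4*o)
V(B) = 2*B² (V(B) = (2*B)*B = 2*B²)
f = 841 (f = (27 + 2*(-1)²)² = (27 + 2*1)² = (27 + 2)² = 29² = 841)
√(j(w(7)) + f) = √(-4*7 + 841) = √(-28 + 841) = √813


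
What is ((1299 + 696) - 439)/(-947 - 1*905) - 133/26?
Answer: -71693/12038 ≈ -5.9556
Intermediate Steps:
((1299 + 696) - 439)/(-947 - 1*905) - 133/26 = (1995 - 439)/(-947 - 905) - 133*1/26 = 1556/(-1852) - 133/26 = 1556*(-1/1852) - 133/26 = -389/463 - 133/26 = -71693/12038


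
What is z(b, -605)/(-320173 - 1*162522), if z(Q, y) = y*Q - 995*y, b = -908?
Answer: -230263/96539 ≈ -2.3852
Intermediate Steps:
z(Q, y) = -995*y + Q*y (z(Q, y) = Q*y - 995*y = -995*y + Q*y)
z(b, -605)/(-320173 - 1*162522) = (-605*(-995 - 908))/(-320173 - 1*162522) = (-605*(-1903))/(-320173 - 162522) = 1151315/(-482695) = 1151315*(-1/482695) = -230263/96539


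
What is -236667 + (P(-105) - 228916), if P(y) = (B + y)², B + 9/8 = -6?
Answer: -28992703/64 ≈ -4.5301e+5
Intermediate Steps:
B = -57/8 (B = -9/8 - 6 = -57/8 ≈ -7.1250)
P(y) = (-57/8 + y)²
-236667 + (P(-105) - 228916) = -236667 + ((-57 + 8*(-105))²/64 - 228916) = -236667 + ((-57 - 840)²/64 - 228916) = -236667 + ((1/64)*(-897)² - 228916) = -236667 + ((1/64)*804609 - 228916) = -236667 + (804609/64 - 228916) = -236667 - 13846015/64 = -28992703/64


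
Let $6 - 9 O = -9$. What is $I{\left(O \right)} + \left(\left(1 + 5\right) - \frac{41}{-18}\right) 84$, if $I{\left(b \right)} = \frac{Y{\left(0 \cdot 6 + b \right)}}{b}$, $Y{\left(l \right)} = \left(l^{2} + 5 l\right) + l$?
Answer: $703$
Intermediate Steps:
$O = \frac{5}{3}$ ($O = \frac{2}{3} - -1 = \frac{2}{3} + 1 = \frac{5}{3} \approx 1.6667$)
$Y{\left(l \right)} = l^{2} + 6 l$
$I{\left(b \right)} = 6 + b$ ($I{\left(b \right)} = \frac{\left(0 \cdot 6 + b\right) \left(6 + \left(0 \cdot 6 + b\right)\right)}{b} = \frac{\left(0 + b\right) \left(6 + \left(0 + b\right)\right)}{b} = \frac{b \left(6 + b\right)}{b} = 6 + b$)
$I{\left(O \right)} + \left(\left(1 + 5\right) - \frac{41}{-18}\right) 84 = \left(6 + \frac{5}{3}\right) + \left(\left(1 + 5\right) - \frac{41}{-18}\right) 84 = \frac{23}{3} + \left(6 - - \frac{41}{18}\right) 84 = \frac{23}{3} + \left(6 + \frac{41}{18}\right) 84 = \frac{23}{3} + \frac{149}{18} \cdot 84 = \frac{23}{3} + \frac{2086}{3} = 703$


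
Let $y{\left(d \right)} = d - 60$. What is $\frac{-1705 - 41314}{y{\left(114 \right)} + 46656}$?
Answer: $- \frac{43019}{46710} \approx -0.92098$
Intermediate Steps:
$y{\left(d \right)} = -60 + d$
$\frac{-1705 - 41314}{y{\left(114 \right)} + 46656} = \frac{-1705 - 41314}{\left(-60 + 114\right) + 46656} = - \frac{43019}{54 + 46656} = - \frac{43019}{46710}$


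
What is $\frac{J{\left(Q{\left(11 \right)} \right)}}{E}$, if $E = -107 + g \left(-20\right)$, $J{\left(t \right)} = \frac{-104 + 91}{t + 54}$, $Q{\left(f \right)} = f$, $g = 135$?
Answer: $\frac{1}{14035} \approx 7.125 \cdot 10^{-5}$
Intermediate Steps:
$J{\left(t \right)} = - \frac{13}{54 + t}$
$E = -2807$ ($E = -107 + 135 \left(-20\right) = -107 - 2700 = -2807$)
$\frac{J{\left(Q{\left(11 \right)} \right)}}{E} = \frac{\left(-13\right) \frac{1}{54 + 11}}{-2807} = - \frac{13}{65} \left(- \frac{1}{2807}\right) = \left(-13\right) \frac{1}{65} \left(- \frac{1}{2807}\right) = \left(- \frac{1}{5}\right) \left(- \frac{1}{2807}\right) = \frac{1}{14035}$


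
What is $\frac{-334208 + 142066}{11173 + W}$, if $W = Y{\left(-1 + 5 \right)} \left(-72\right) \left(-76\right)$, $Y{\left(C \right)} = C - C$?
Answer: $- \frac{192142}{11173} \approx -17.197$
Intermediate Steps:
$Y{\left(C \right)} = 0$
$W = 0$ ($W = 0 \left(-72\right) \left(-76\right) = 0 \left(-76\right) = 0$)
$\frac{-334208 + 142066}{11173 + W} = \frac{-334208 + 142066}{11173 + 0} = - \frac{192142}{11173}$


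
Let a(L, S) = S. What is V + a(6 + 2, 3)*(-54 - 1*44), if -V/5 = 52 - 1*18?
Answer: -464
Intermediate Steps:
V = -170 (V = -5*(52 - 1*18) = -5*(52 - 18) = -5*34 = -170)
V + a(6 + 2, 3)*(-54 - 1*44) = -170 + 3*(-54 - 1*44) = -170 + 3*(-54 - 44) = -170 + 3*(-98) = -170 - 294 = -464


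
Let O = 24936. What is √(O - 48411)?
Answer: 5*I*√939 ≈ 153.22*I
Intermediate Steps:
√(O - 48411) = √(24936 - 48411) = √(-23475) = 5*I*√939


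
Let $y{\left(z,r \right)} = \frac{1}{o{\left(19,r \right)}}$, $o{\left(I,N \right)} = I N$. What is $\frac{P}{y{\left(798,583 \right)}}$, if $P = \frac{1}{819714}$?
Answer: $\frac{11077}{819714} \approx 0.013513$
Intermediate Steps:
$P = \frac{1}{819714} \approx 1.2199 \cdot 10^{-6}$
$y{\left(z,r \right)} = \frac{1}{19 r}$
$\frac{P}{y{\left(798,583 \right)}} = \frac{1}{819714 \frac{1}{19 \cdot 583}} = \frac{1}{819714 \cdot \frac{1}{19} \cdot \frac{1}{583}} = \frac{\frac{1}{\frac{1}{11077}}}{819714} = \frac{1}{819714} \cdot 11077 = \frac{11077}{819714}$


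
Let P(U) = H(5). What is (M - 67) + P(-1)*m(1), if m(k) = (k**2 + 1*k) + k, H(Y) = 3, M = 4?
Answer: -54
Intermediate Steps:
m(k) = k**2 + 2*k (m(k) = (k**2 + k) + k = (k + k**2) + k = k**2 + 2*k)
P(U) = 3
(M - 67) + P(-1)*m(1) = (4 - 67) + 3*(1*(2 + 1)) = -63 + 3*(1*3) = -63 + 3*3 = -63 + 9 = -54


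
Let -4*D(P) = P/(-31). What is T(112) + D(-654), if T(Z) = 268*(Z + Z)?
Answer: 3721657/62 ≈ 60027.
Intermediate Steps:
D(P) = P/124 (D(P) = -P/(4*(-31)) = -P*(-1)/(4*31) = -(-1)*P/124 = P/124)
T(Z) = 536*Z (T(Z) = 268*(2*Z) = 536*Z)
T(112) + D(-654) = 536*112 + (1/124)*(-654) = 60032 - 327/62 = 3721657/62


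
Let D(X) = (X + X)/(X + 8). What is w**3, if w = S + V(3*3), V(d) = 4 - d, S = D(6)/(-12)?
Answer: -357911/2744 ≈ -130.43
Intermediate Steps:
D(X) = 2*X/(8 + X) (D(X) = (2*X)/(8 + X) = 2*X/(8 + X))
S = -1/14 (S = (2*6/(8 + 6))/(-12) = (2*6/14)*(-1/12) = (2*6*(1/14))*(-1/12) = (6/7)*(-1/12) = -1/14 ≈ -0.071429)
w = -71/14 (w = -1/14 + (4 - 3*3) = -1/14 + (4 - 1*9) = -1/14 + (4 - 9) = -1/14 - 5 = -71/14 ≈ -5.0714)
w**3 = (-71/14)**3 = -357911/2744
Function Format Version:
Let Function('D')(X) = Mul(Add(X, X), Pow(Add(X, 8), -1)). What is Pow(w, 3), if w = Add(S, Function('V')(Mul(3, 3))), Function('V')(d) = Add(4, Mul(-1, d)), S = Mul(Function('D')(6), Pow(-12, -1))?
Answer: Rational(-357911, 2744) ≈ -130.43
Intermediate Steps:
Function('D')(X) = Mul(2, X, Pow(Add(8, X), -1)) (Function('D')(X) = Mul(Mul(2, X), Pow(Add(8, X), -1)) = Mul(2, X, Pow(Add(8, X), -1)))
S = Rational(-1, 14) (S = Mul(Mul(2, 6, Pow(Add(8, 6), -1)), Pow(-12, -1)) = Mul(Mul(2, 6, Pow(14, -1)), Rational(-1, 12)) = Mul(Mul(2, 6, Rational(1, 14)), Rational(-1, 12)) = Mul(Rational(6, 7), Rational(-1, 12)) = Rational(-1, 14) ≈ -0.071429)
w = Rational(-71, 14) (w = Add(Rational(-1, 14), Add(4, Mul(-1, Mul(3, 3)))) = Add(Rational(-1, 14), Add(4, Mul(-1, 9))) = Add(Rational(-1, 14), Add(4, -9)) = Add(Rational(-1, 14), -5) = Rational(-71, 14) ≈ -5.0714)
Pow(w, 3) = Pow(Rational(-71, 14), 3) = Rational(-357911, 2744)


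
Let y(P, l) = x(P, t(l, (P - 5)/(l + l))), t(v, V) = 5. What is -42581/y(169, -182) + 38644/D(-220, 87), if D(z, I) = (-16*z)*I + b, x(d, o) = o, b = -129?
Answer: -13034319271/1530555 ≈ -8516.1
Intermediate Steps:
D(z, I) = -129 - 16*I*z (D(z, I) = (-16*z)*I - 129 = -16*I*z - 129 = -129 - 16*I*z)
y(P, l) = 5
-42581/y(169, -182) + 38644/D(-220, 87) = -42581/5 + 38644/(-129 - 16*87*(-220)) = -42581*⅕ + 38644/(-129 + 306240) = -42581/5 + 38644/306111 = -13034319271/1530555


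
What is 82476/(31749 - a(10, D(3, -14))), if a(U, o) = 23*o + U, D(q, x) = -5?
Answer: 13746/5309 ≈ 2.5892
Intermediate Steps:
a(U, o) = U + 23*o
82476/(31749 - a(10, D(3, -14))) = 82476/(31749 - (10 + 23*(-5))) = 82476/(31749 - (10 - 115)) = 82476/(31749 - 1*(-105)) = 82476/(31749 + 105) = 82476/31854 = 82476*(1/31854) = 13746/5309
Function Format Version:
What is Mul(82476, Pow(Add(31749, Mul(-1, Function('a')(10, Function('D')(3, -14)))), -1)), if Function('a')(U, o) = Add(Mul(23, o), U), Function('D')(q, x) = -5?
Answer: Rational(13746, 5309) ≈ 2.5892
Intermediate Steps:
Function('a')(U, o) = Add(U, Mul(23, o))
Mul(82476, Pow(Add(31749, Mul(-1, Function('a')(10, Function('D')(3, -14)))), -1)) = Mul(82476, Pow(Add(31749, Mul(-1, Add(10, Mul(23, -5)))), -1)) = Mul(82476, Pow(Add(31749, Mul(-1, Add(10, -115))), -1)) = Mul(82476, Pow(Add(31749, Mul(-1, -105)), -1)) = Mul(82476, Pow(Add(31749, 105), -1)) = Mul(82476, Pow(31854, -1)) = Mul(82476, Rational(1, 31854)) = Rational(13746, 5309)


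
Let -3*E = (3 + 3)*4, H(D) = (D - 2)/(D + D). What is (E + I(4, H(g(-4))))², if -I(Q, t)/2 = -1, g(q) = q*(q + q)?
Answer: 36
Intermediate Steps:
g(q) = 2*q² (g(q) = q*(2*q) = 2*q²)
H(D) = (-2 + D)/(2*D) (H(D) = (-2 + D)/((2*D)) = (-2 + D)*(1/(2*D)) = (-2 + D)/(2*D))
I(Q, t) = 2 (I(Q, t) = -2*(-1) = 2)
E = -8 (E = -(3 + 3)*4/3 = -2*4 = -⅓*24 = -8)
(E + I(4, H(g(-4))))² = (-8 + 2)² = (-6)² = 36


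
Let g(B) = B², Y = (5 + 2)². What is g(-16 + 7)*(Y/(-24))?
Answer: -1323/8 ≈ -165.38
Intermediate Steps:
Y = 49 (Y = 7² = 49)
g(-16 + 7)*(Y/(-24)) = (-16 + 7)²*(49/(-24)) = (-9)²*(49*(-1/24)) = 81*(-49/24) = -1323/8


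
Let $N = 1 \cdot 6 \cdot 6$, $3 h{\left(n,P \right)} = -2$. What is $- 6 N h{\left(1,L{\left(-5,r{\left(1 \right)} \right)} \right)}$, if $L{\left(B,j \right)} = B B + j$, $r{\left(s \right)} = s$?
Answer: $144$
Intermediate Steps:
$L{\left(B,j \right)} = j + B^{2}$ ($L{\left(B,j \right)} = B^{2} + j = j + B^{2}$)
$h{\left(n,P \right)} = - \frac{2}{3}$ ($h{\left(n,P \right)} = \frac{1}{3} \left(-2\right) = - \frac{2}{3}$)
$N = 36$ ($N = 6 \cdot 6 = 36$)
$- 6 N h{\left(1,L{\left(-5,r{\left(1 \right)} \right)} \right)} = \left(-6\right) 36 \left(- \frac{2}{3}\right) = \left(-216\right) \left(- \frac{2}{3}\right) = 144$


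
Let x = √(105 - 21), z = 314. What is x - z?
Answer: -314 + 2*√21 ≈ -304.83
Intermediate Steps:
x = 2*√21 (x = √84 = 2*√21 ≈ 9.1651)
x - z = 2*√21 - 1*314 = 2*√21 - 314 = -314 + 2*√21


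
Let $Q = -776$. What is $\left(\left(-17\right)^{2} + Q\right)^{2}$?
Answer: $237169$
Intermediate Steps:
$\left(\left(-17\right)^{2} + Q\right)^{2} = \left(\left(-17\right)^{2} - 776\right)^{2} = \left(289 - 776\right)^{2} = \left(-487\right)^{2} = 237169$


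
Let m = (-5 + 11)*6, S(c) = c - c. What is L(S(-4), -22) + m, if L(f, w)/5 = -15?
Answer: -39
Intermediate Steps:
S(c) = 0
m = 36 (m = 6*6 = 36)
L(f, w) = -75 (L(f, w) = 5*(-15) = -75)
L(S(-4), -22) + m = -75 + 36 = -39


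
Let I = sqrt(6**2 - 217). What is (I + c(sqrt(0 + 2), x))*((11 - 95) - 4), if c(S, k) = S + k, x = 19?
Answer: -1672 - 88*sqrt(2) - 88*I*sqrt(181) ≈ -1796.5 - 1183.9*I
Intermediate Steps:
I = I*sqrt(181) (I = sqrt(36 - 217) = sqrt(-181) = I*sqrt(181) ≈ 13.454*I)
(I + c(sqrt(0 + 2), x))*((11 - 95) - 4) = (I*sqrt(181) + (sqrt(0 + 2) + 19))*((11 - 95) - 4) = (I*sqrt(181) + (sqrt(2) + 19))*(-84 - 4) = (I*sqrt(181) + (19 + sqrt(2)))*(-88) = (19 + sqrt(2) + I*sqrt(181))*(-88) = -1672 - 88*sqrt(2) - 88*I*sqrt(181)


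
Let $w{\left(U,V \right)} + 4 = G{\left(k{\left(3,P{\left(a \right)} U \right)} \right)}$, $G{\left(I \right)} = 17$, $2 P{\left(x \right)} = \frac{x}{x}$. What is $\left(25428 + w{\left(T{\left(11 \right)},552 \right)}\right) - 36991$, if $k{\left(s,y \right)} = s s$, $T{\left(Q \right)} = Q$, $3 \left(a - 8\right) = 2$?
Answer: $-11550$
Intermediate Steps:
$a = \frac{26}{3}$ ($a = 8 + \frac{1}{3} \cdot 2 = 8 + \frac{2}{3} = \frac{26}{3} \approx 8.6667$)
$P{\left(x \right)} = \frac{1}{2}$ ($P{\left(x \right)} = \frac{x \frac{1}{x}}{2} = \frac{1}{2} \cdot 1 = \frac{1}{2}$)
$k{\left(s,y \right)} = s^{2}$
$w{\left(U,V \right)} = 13$ ($w{\left(U,V \right)} = -4 + 17 = 13$)
$\left(25428 + w{\left(T{\left(11 \right)},552 \right)}\right) - 36991 = \left(25428 + 13\right) - 36991 = 25441 - 36991 = -11550$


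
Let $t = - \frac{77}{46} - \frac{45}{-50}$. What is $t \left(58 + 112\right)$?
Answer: $- \frac{3026}{23} \approx -131.57$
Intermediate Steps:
$t = - \frac{89}{115}$ ($t = \left(-77\right) \frac{1}{46} - - \frac{9}{10} = - \frac{77}{46} + \frac{9}{10} = - \frac{89}{115} \approx -0.77391$)
$t \left(58 + 112\right) = - \frac{89 \left(58 + 112\right)}{115} = \left(- \frac{89}{115}\right) 170 = - \frac{3026}{23}$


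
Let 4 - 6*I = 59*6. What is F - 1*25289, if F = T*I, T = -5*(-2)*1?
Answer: -77617/3 ≈ -25872.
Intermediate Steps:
I = -175/3 (I = 2/3 - 59*6/6 = 2/3 - 1/6*354 = 2/3 - 59 = -175/3 ≈ -58.333)
T = 10 (T = 10*1 = 10)
F = -1750/3 (F = 10*(-175/3) = -1750/3 ≈ -583.33)
F - 1*25289 = -1750/3 - 1*25289 = -1750/3 - 25289 = -77617/3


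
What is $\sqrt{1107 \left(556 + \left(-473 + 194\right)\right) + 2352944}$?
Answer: $\sqrt{2659583} \approx 1630.8$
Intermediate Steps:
$\sqrt{1107 \left(556 + \left(-473 + 194\right)\right) + 2352944} = \sqrt{1107 \left(556 - 279\right) + 2352944} = \sqrt{1107 \cdot 277 + 2352944} = \sqrt{306639 + 2352944} = \sqrt{2659583}$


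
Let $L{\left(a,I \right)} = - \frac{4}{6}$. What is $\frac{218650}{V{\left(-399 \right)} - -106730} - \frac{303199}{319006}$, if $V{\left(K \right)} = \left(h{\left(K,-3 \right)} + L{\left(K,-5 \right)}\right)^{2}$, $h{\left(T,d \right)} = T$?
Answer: $- \frac{99367091929}{765030938026} \approx -0.12989$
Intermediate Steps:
$L{\left(a,I \right)} = - \frac{2}{3}$ ($L{\left(a,I \right)} = \left(-4\right) \frac{1}{6} = - \frac{2}{3}$)
$V{\left(K \right)} = \left(- \frac{2}{3} + K\right)^{2}$ ($V{\left(K \right)} = \left(K - \frac{2}{3}\right)^{2} = \left(- \frac{2}{3} + K\right)^{2}$)
$\frac{218650}{V{\left(-399 \right)} - -106730} - \frac{303199}{319006} = \frac{218650}{\frac{\left(-2 + 3 \left(-399\right)\right)^{2}}{9} - -106730} - \frac{303199}{319006} = \frac{218650}{\frac{\left(-2 - 1197\right)^{2}}{9} + 106730} - \frac{303199}{319006} = \frac{218650}{\frac{\left(-1199\right)^{2}}{9} + 106730} - \frac{303199}{319006} = \frac{218650}{\frac{1}{9} \cdot 1437601 + 106730} - \frac{303199}{319006} = \frac{218650}{\frac{1437601}{9} + 106730} - \frac{303199}{319006} = \frac{218650}{\frac{2398171}{9}} - \frac{303199}{319006} = 218650 \cdot \frac{9}{2398171} - \frac{303199}{319006} = \frac{1967850}{2398171} - \frac{303199}{319006} = - \frac{99367091929}{765030938026}$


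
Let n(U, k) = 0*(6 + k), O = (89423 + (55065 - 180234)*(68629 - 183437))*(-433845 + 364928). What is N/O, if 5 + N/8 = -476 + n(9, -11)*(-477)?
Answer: 104/26766789065975 ≈ 3.8854e-12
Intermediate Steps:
O = -990371195441075 (O = (89423 - 125169*(-114808))*(-68917) = (89423 + 14370402552)*(-68917) = 14370491975*(-68917) = -990371195441075)
n(U, k) = 0
N = -3848 (N = -40 + 8*(-476 + 0*(-477)) = -40 + 8*(-476 + 0) = -40 + 8*(-476) = -40 - 3808 = -3848)
N/O = -3848/(-990371195441075) = -3848*(-1/990371195441075) = 104/26766789065975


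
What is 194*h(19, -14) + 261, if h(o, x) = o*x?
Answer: -51343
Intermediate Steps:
194*h(19, -14) + 261 = 194*(19*(-14)) + 261 = 194*(-266) + 261 = -51604 + 261 = -51343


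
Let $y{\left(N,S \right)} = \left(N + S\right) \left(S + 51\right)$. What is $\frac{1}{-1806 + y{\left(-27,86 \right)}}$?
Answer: $\frac{1}{6277} \approx 0.00015931$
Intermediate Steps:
$y{\left(N,S \right)} = \left(51 + S\right) \left(N + S\right)$ ($y{\left(N,S \right)} = \left(N + S\right) \left(51 + S\right) = \left(51 + S\right) \left(N + S\right)$)
$\frac{1}{-1806 + y{\left(-27,86 \right)}} = \frac{1}{-1806 + \left(86^{2} + 51 \left(-27\right) + 51 \cdot 86 - 2322\right)} = \frac{1}{-1806 + \left(7396 - 1377 + 4386 - 2322\right)} = \frac{1}{-1806 + 8083} = \frac{1}{6277}$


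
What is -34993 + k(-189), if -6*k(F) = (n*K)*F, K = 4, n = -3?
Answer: -35371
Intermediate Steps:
k(F) = 2*F (k(F) = -(-3*4)*F/6 = -(-2)*F = 2*F)
-34993 + k(-189) = -34993 + 2*(-189) = -34993 - 378 = -35371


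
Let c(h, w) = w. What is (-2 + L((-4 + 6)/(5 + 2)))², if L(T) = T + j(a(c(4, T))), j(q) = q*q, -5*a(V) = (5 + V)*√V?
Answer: 143089444/73530625 ≈ 1.9460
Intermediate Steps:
a(V) = -√V*(5 + V)/5 (a(V) = -(5 + V)*√V/5 = -√V*(5 + V)/5)
j(q) = q²
L(T) = T + T*(-5 - T)²/25 (L(T) = T + (√T*(-5 - T)/5)² = T + T*(-5 - T)²/25)
(-2 + L((-4 + 6)/(5 + 2)))² = (-2 + ((-4 + 6)/(5 + 2))*(25 + (5 + (-4 + 6)/(5 + 2))²)/25)² = (-2 + (2/7)*(25 + (5 + 2/7)²)/25)² = (-2 + (2*(⅐))*(25 + (5 + 2*(⅐))²)/25)² = (-2 + (1/25)*(2/7)*(25 + (5 + 2/7)²))² = (-2 + (1/25)*(2/7)*(25 + (37/7)²))² = (-2 + (1/25)*(2/7)*(25 + 1369/49))² = (-2 + (1/25)*(2/7)*(2594/49))² = (-2 + 5188/8575)² = (-11962/8575)² = 143089444/73530625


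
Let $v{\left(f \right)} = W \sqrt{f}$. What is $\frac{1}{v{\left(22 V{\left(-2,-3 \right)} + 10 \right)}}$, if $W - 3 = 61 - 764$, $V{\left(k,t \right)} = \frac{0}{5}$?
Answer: $- \frac{\sqrt{10}}{7000} \approx -0.00045175$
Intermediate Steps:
$V{\left(k,t \right)} = 0$ ($V{\left(k,t \right)} = 0 \cdot \frac{1}{5} = 0$)
$W = -700$ ($W = 3 + \left(61 - 764\right) = 3 - 703 = -700$)
$v{\left(f \right)} = - 700 \sqrt{f}$
$\frac{1}{v{\left(22 V{\left(-2,-3 \right)} + 10 \right)}} = \frac{1}{\left(-700\right) \sqrt{22 \cdot 0 + 10}} = \frac{1}{\left(-700\right) \sqrt{0 + 10}} = \frac{1}{\left(-700\right) \sqrt{10}} = - \frac{\sqrt{10}}{7000}$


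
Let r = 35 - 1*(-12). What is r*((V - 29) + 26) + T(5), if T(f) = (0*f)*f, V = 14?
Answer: 517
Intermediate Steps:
T(f) = 0 (T(f) = 0*f = 0)
r = 47 (r = 35 + 12 = 47)
r*((V - 29) + 26) + T(5) = 47*((14 - 29) + 26) + 0 = 47*(-15 + 26) + 0 = 47*11 + 0 = 517 + 0 = 517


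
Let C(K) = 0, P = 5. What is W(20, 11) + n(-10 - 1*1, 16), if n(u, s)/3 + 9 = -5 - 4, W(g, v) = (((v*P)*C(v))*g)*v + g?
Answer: -34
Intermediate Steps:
W(g, v) = g (W(g, v) = (((v*5)*0)*g)*v + g = (((5*v)*0)*g)*v + g = (0*g)*v + g = 0*v + g = 0 + g = g)
n(u, s) = -54 (n(u, s) = -27 + 3*(-5 - 4) = -27 + 3*(-9) = -27 - 27 = -54)
W(20, 11) + n(-10 - 1*1, 16) = 20 - 54 = -34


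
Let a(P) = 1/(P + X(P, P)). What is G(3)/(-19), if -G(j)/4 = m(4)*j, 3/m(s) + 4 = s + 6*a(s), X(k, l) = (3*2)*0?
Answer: 24/19 ≈ 1.2632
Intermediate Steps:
X(k, l) = 0 (X(k, l) = 6*0 = 0)
a(P) = 1/P (a(P) = 1/(P + 0) = 1/P)
m(s) = 3/(-4 + s + 6/s) (m(s) = 3/(-4 + (s + 6/s)) = 3/(-4 + s + 6/s))
G(j) = -8*j (G(j) = -4*3*4/(6 + 4*(-4 + 4))*j = -4*3*4/(6 + 4*0)*j = -4*3*4/(6 + 0)*j = -4*3*4/6*j = -4*3*4*(⅙)*j = -8*j)
G(3)/(-19) = -8*3/(-19) = -24*(-1/19) = 24/19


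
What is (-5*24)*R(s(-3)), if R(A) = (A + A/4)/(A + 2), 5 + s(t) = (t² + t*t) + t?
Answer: -125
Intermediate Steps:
s(t) = -5 + t + 2*t² (s(t) = -5 + ((t² + t*t) + t) = -5 + ((t² + t²) + t) = -5 + (2*t² + t) = -5 + (t + 2*t²) = -5 + t + 2*t²)
R(A) = 5*A/(4*(2 + A)) (R(A) = (A + A*(¼))/(2 + A) = (A + A/4)/(2 + A) = (5*A/4)/(2 + A) = 5*A/(4*(2 + A)))
(-5*24)*R(s(-3)) = (-5*24)*(5*(-5 - 3 + 2*(-3)²)/(4*(2 + (-5 - 3 + 2*(-3)²)))) = -150*(-5 - 3 + 2*9)/(2 + (-5 - 3 + 2*9)) = -150*(-5 - 3 + 18)/(2 + (-5 - 3 + 18)) = -150*10/(2 + 10) = -150*10/12 = -120*25/24 = -125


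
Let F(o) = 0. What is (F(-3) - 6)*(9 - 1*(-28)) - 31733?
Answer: -31955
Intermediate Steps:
(F(-3) - 6)*(9 - 1*(-28)) - 31733 = (0 - 6)*(9 - 1*(-28)) - 31733 = -6*(9 + 28) - 31733 = -6*37 - 31733 = -222 - 31733 = -31955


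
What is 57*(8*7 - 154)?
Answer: -5586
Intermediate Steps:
57*(8*7 - 154) = 57*(56 - 154) = 57*(-98) = -5586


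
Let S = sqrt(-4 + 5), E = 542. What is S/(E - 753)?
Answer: -1/211 ≈ -0.0047393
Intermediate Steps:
S = 1 (S = sqrt(1) = 1)
S/(E - 753) = 1/(542 - 753) = 1/(-211) = -1/211*1 = -1/211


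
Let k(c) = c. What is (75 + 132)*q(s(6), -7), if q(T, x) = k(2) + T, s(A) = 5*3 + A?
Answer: 4761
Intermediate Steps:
s(A) = 15 + A
q(T, x) = 2 + T
(75 + 132)*q(s(6), -7) = (75 + 132)*(2 + (15 + 6)) = 207*(2 + 21) = 207*23 = 4761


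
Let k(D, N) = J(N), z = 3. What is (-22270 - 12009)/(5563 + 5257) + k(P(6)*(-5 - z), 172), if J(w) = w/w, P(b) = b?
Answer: -23459/10820 ≈ -2.1681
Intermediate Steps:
J(w) = 1
k(D, N) = 1
(-22270 - 12009)/(5563 + 5257) + k(P(6)*(-5 - z), 172) = (-22270 - 12009)/(5563 + 5257) + 1 = -34279/10820 + 1 = -23459/10820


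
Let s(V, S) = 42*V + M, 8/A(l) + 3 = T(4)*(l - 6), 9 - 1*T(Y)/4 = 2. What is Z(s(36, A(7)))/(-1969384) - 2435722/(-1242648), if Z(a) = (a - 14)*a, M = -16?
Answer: 127614490537/152953193052 ≈ 0.83434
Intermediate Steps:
T(Y) = 28 (T(Y) = 36 - 4*2 = 36 - 8 = 28)
A(l) = 8/(-171 + 28*l) (A(l) = 8/(-3 + 28*(l - 6)) = 8/(-3 + 28*(-6 + l)) = 8/(-3 + (-168 + 28*l)) = 8/(-171 + 28*l))
s(V, S) = -16 + 42*V (s(V, S) = 42*V - 16 = -16 + 42*V)
Z(a) = a*(-14 + a) (Z(a) = (-14 + a)*a = a*(-14 + a))
Z(s(36, A(7)))/(-1969384) - 2435722/(-1242648) = ((-16 + 42*36)*(-14 + (-16 + 42*36)))/(-1969384) - 2435722/(-1242648) = ((-16 + 1512)*(-14 + (-16 + 1512)))*(-1/1969384) - 2435722*(-1/1242648) = (1496*(-14 + 1496))*(-1/1969384) + 1217861/621324 = (1496*1482)*(-1/1969384) + 1217861/621324 = 2217072*(-1/1969384) + 1217861/621324 = -277134/246173 + 1217861/621324 = 127614490537/152953193052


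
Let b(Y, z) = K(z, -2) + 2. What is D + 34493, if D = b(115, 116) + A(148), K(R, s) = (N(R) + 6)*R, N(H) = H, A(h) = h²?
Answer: 70551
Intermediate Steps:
K(R, s) = R*(6 + R) (K(R, s) = (R + 6)*R = (6 + R)*R = R*(6 + R))
b(Y, z) = 2 + z*(6 + z) (b(Y, z) = z*(6 + z) + 2 = 2 + z*(6 + z))
D = 36058 (D = (2 + 116*(6 + 116)) + 148² = (2 + 116*122) + 21904 = (2 + 14152) + 21904 = 14154 + 21904 = 36058)
D + 34493 = 36058 + 34493 = 70551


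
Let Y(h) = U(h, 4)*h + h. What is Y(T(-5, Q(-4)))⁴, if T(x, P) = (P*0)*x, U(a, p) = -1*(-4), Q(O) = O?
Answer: 0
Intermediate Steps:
U(a, p) = 4
T(x, P) = 0 (T(x, P) = 0*x = 0)
Y(h) = 5*h (Y(h) = 4*h + h = 5*h)
Y(T(-5, Q(-4)))⁴ = (5*0)⁴ = 0⁴ = 0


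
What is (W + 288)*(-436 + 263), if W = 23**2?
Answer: -141341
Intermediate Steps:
W = 529
(W + 288)*(-436 + 263) = (529 + 288)*(-436 + 263) = 817*(-173) = -141341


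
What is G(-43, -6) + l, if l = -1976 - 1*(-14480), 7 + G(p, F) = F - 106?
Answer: 12385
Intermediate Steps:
G(p, F) = -113 + F (G(p, F) = -7 + (F - 106) = -7 + (-106 + F) = -113 + F)
l = 12504 (l = -1976 + 14480 = 12504)
G(-43, -6) + l = (-113 - 6) + 12504 = -119 + 12504 = 12385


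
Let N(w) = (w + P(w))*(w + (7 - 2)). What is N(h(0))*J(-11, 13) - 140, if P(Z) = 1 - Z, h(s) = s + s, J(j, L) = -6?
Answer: -170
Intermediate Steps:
h(s) = 2*s
N(w) = 5 + w (N(w) = (w + (1 - w))*(w + (7 - 2)) = 1*(w + 5) = 1*(5 + w) = 5 + w)
N(h(0))*J(-11, 13) - 140 = (5 + 2*0)*(-6) - 140 = (5 + 0)*(-6) - 140 = 5*(-6) - 140 = -30 - 140 = -170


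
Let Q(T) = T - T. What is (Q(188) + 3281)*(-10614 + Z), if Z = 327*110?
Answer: 83193036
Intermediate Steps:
Q(T) = 0
Z = 35970
(Q(188) + 3281)*(-10614 + Z) = (0 + 3281)*(-10614 + 35970) = 3281*25356 = 83193036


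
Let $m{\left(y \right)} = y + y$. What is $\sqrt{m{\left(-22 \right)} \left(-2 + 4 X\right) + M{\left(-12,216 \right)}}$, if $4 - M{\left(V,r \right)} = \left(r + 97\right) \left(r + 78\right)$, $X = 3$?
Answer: $i \sqrt{92458} \approx 304.07 i$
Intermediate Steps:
$m{\left(y \right)} = 2 y$
$M{\left(V,r \right)} = 4 - \left(78 + r\right) \left(97 + r\right)$ ($M{\left(V,r \right)} = 4 - \left(r + 97\right) \left(r + 78\right) = 4 - \left(97 + r\right) \left(78 + r\right) = 4 - \left(78 + r\right) \left(97 + r\right)$)
$\sqrt{m{\left(-22 \right)} \left(-2 + 4 X\right) + M{\left(-12,216 \right)}} = \sqrt{2 \left(-22\right) \left(-2 + 4 \cdot 3\right) - 92018} = \sqrt{- 44 \left(-2 + 12\right) - 92018} = \sqrt{\left(-44\right) 10 - 92018} = \sqrt{-440 - 92018} = \sqrt{-92458} = i \sqrt{92458}$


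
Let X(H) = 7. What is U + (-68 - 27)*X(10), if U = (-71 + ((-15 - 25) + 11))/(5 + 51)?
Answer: -9335/14 ≈ -666.79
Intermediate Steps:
U = -25/14 (U = (-71 + (-40 + 11))/56 = (-71 - 29)*(1/56) = -100*1/56 = -25/14 ≈ -1.7857)
U + (-68 - 27)*X(10) = -25/14 + (-68 - 27)*7 = -25/14 - 95*7 = -25/14 - 665 = -9335/14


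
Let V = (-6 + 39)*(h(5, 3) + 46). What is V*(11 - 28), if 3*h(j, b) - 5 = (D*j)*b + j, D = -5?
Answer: -13651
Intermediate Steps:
h(j, b) = 5/3 + j/3 - 5*b*j/3 (h(j, b) = 5/3 + ((-5*j)*b + j)/3 = 5/3 + (-5*b*j + j)/3 = 5/3 + (j - 5*b*j)/3 = 5/3 + (j/3 - 5*b*j/3) = 5/3 + j/3 - 5*b*j/3)
V = 803 (V = (-6 + 39)*((5/3 + (⅓)*5 - 5/3*3*5) + 46) = 33*((5/3 + 5/3 - 25) + 46) = 33*(-65/3 + 46) = 33*(73/3) = 803)
V*(11 - 28) = 803*(11 - 28) = 803*(-17) = -13651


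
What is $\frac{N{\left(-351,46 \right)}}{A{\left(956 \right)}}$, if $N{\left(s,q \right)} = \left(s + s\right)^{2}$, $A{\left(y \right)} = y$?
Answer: $\frac{123201}{239} \approx 515.49$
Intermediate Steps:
$N{\left(s,q \right)} = 4 s^{2}$ ($N{\left(s,q \right)} = \left(2 s\right)^{2} = 4 s^{2}$)
$\frac{N{\left(-351,46 \right)}}{A{\left(956 \right)}} = \frac{4 \left(-351\right)^{2}}{956} = 4 \cdot 123201 \cdot \frac{1}{956} = 492804 \cdot \frac{1}{956} = \frac{123201}{239}$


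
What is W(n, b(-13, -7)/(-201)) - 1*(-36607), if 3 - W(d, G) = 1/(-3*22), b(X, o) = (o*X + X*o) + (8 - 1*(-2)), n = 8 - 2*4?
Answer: 2416261/66 ≈ 36610.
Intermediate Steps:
n = 0 (n = 8 - 8 = 0)
b(X, o) = 10 + 2*X*o (b(X, o) = (X*o + X*o) + (8 + 2) = 2*X*o + 10 = 10 + 2*X*o)
W(d, G) = 199/66 (W(d, G) = 3 - 1/((-3*22)) = 3 - 1/(-66) = 3 - 1*(-1/66) = 3 + 1/66 = 199/66)
W(n, b(-13, -7)/(-201)) - 1*(-36607) = 199/66 - 1*(-36607) = 199/66 + 36607 = 2416261/66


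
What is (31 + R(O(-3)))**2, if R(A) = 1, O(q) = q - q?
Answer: 1024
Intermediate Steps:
O(q) = 0
(31 + R(O(-3)))**2 = (31 + 1)**2 = 32**2 = 1024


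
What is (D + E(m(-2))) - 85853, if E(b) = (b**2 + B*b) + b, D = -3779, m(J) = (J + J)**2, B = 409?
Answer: -82816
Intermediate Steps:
m(J) = 4*J**2 (m(J) = (2*J)**2 = 4*J**2)
E(b) = b**2 + 410*b (E(b) = (b**2 + 409*b) + b = b**2 + 410*b)
(D + E(m(-2))) - 85853 = (-3779 + (4*(-2)**2)*(410 + 4*(-2)**2)) - 85853 = (-3779 + (4*4)*(410 + 4*4)) - 85853 = (-3779 + 16*(410 + 16)) - 85853 = (-3779 + 16*426) - 85853 = (-3779 + 6816) - 85853 = 3037 - 85853 = -82816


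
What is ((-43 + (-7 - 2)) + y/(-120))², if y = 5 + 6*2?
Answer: 39150049/14400 ≈ 2718.8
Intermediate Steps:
y = 17 (y = 5 + 12 = 17)
((-43 + (-7 - 2)) + y/(-120))² = ((-43 + (-7 - 2)) + 17/(-120))² = ((-43 - 9) + 17*(-1/120))² = (-52 - 17/120)² = (-6257/120)² = 39150049/14400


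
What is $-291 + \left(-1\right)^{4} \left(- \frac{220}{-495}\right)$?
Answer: $- \frac{2615}{9} \approx -290.56$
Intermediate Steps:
$-291 + \left(-1\right)^{4} \left(- \frac{220}{-495}\right) = -291 + 1 \left(\left(-220\right) \left(- \frac{1}{495}\right)\right) = -291 + 1 \cdot \frac{4}{9} = -291 + \frac{4}{9} = - \frac{2615}{9}$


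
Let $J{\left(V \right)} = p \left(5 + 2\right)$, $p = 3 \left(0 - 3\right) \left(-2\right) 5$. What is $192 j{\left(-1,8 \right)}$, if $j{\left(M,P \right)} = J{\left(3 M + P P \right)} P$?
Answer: $967680$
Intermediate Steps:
$p = 90$ ($p = 3 \left(-3\right) \left(-2\right) 5 = \left(-9\right) \left(-2\right) 5 = 18 \cdot 5 = 90$)
$J{\left(V \right)} = 630$ ($J{\left(V \right)} = 90 \left(5 + 2\right) = 90 \cdot 7 = 630$)
$j{\left(M,P \right)} = 630 P$
$192 j{\left(-1,8 \right)} = 192 \cdot 630 \cdot 8 = 192 \cdot 5040 = 967680$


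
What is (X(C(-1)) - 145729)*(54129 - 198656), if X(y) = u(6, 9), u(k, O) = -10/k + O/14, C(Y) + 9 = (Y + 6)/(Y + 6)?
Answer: 884600772347/42 ≈ 2.1062e+10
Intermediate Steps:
C(Y) = -8 (C(Y) = -9 + (Y + 6)/(Y + 6) = -9 + (6 + Y)/(6 + Y) = -9 + 1 = -8)
u(k, O) = -10/k + O/14 (u(k, O) = -10/k + O*(1/14) = -10/k + O/14)
X(y) = -43/42 (X(y) = -10/6 + (1/14)*9 = -10*⅙ + 9/14 = -5/3 + 9/14 = -43/42)
(X(C(-1)) - 145729)*(54129 - 198656) = (-43/42 - 145729)*(54129 - 198656) = -6120661/42*(-144527) = 884600772347/42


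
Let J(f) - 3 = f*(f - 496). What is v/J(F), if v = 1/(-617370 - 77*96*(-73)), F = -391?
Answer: -1/26966642280 ≈ -3.7083e-11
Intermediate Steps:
J(f) = 3 + f*(-496 + f) (J(f) = 3 + f*(f - 496) = 3 + f*(-496 + f))
v = -1/77754 (v = 1/(-617370 - 7392*(-73)) = 1/(-617370 + 539616) = 1/(-77754) = -1/77754 ≈ -1.2861e-5)
v/J(F) = -1/(77754*(3 + (-391)**2 - 496*(-391))) = -1/(77754*(3 + 152881 + 193936)) = -1/77754/346820 = -1/77754*1/346820 = -1/26966642280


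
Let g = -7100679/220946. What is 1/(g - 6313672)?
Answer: -220946/1394987674391 ≈ -1.5839e-7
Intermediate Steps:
g = -7100679/220946 (g = -7100679*1/220946 = -7100679/220946 ≈ -32.138)
1/(g - 6313672) = 1/(-7100679/220946 - 6313672) = 1/(-1394987674391/220946) = -220946/1394987674391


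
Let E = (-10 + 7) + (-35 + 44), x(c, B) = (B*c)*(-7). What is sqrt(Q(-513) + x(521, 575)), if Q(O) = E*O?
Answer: I*sqrt(2100103) ≈ 1449.2*I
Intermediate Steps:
x(c, B) = -7*B*c
E = 6 (E = -3 + 9 = 6)
Q(O) = 6*O
sqrt(Q(-513) + x(521, 575)) = sqrt(6*(-513) - 7*575*521) = sqrt(-3078 - 2097025) = sqrt(-2100103) = I*sqrt(2100103)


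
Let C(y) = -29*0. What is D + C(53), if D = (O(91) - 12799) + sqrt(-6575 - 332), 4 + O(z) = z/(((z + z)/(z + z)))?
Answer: -12712 + I*sqrt(6907) ≈ -12712.0 + 83.108*I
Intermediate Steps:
C(y) = 0
O(z) = -4 + z (O(z) = -4 + z/(((z + z)/(z + z))) = -4 + z/(((2*z)/((2*z)))) = -4 + z/(((2*z)*(1/(2*z)))) = -4 + z/1 = -4 + z*1 = -4 + z)
D = -12712 + I*sqrt(6907) (D = ((-4 + 91) - 12799) + sqrt(-6575 - 332) = (87 - 12799) + sqrt(-6907) = -12712 + I*sqrt(6907) ≈ -12712.0 + 83.108*I)
D + C(53) = (-12712 + I*sqrt(6907)) + 0 = -12712 + I*sqrt(6907)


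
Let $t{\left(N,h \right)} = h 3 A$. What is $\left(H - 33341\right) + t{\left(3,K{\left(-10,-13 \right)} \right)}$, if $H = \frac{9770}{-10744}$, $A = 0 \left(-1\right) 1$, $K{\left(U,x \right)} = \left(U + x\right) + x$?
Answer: $- \frac{179112737}{5372} \approx -33342.0$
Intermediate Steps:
$K{\left(U,x \right)} = U + 2 x$
$A = 0$ ($A = 0 \cdot 1 = 0$)
$H = - \frac{4885}{5372}$ ($H = 9770 \left(- \frac{1}{10744}\right) = - \frac{4885}{5372} \approx -0.90934$)
$t{\left(N,h \right)} = 0$ ($t{\left(N,h \right)} = h 3 \cdot 0 = 3 h 0 = 0$)
$\left(H - 33341\right) + t{\left(3,K{\left(-10,-13 \right)} \right)} = \left(- \frac{4885}{5372} - 33341\right) + 0 = - \frac{179112737}{5372} + 0 = - \frac{179112737}{5372}$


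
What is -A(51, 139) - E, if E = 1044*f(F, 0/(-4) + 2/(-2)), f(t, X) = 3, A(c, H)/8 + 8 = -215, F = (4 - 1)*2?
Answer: -1348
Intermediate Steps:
F = 6 (F = 3*2 = 6)
A(c, H) = -1784 (A(c, H) = -64 + 8*(-215) = -64 - 1720 = -1784)
E = 3132 (E = 1044*3 = 3132)
-A(51, 139) - E = -1*(-1784) - 1*3132 = 1784 - 3132 = -1348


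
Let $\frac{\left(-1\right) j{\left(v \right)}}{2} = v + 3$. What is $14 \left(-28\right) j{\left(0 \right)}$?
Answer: $2352$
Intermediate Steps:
$j{\left(v \right)} = -6 - 2 v$ ($j{\left(v \right)} = - 2 \left(v + 3\right) = - 2 \left(3 + v\right) = -6 - 2 v$)
$14 \left(-28\right) j{\left(0 \right)} = 14 \left(-28\right) \left(-6 - 0\right) = - 392 \left(-6 + 0\right) = \left(-392\right) \left(-6\right) = 2352$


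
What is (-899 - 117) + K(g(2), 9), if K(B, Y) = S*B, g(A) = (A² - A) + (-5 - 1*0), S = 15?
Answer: -1061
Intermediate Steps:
g(A) = -5 + A² - A (g(A) = (A² - A) + (-5 + 0) = (A² - A) - 5 = -5 + A² - A)
K(B, Y) = 15*B
(-899 - 117) + K(g(2), 9) = (-899 - 117) + 15*(-5 + 2² - 1*2) = -1016 + 15*(-5 + 4 - 2) = -1016 + 15*(-3) = -1016 - 45 = -1061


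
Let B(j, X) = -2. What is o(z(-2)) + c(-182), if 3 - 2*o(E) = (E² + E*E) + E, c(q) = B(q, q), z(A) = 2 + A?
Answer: -½ ≈ -0.50000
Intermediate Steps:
c(q) = -2
o(E) = 3/2 - E² - E/2 (o(E) = 3/2 - ((E² + E*E) + E)/2 = 3/2 - ((E² + E²) + E)/2 = 3/2 - (2*E² + E)/2 = 3/2 - (E + 2*E²)/2 = 3/2 + (-E² - E/2) = 3/2 - E² - E/2)
o(z(-2)) + c(-182) = (3/2 - (2 - 2)² - (2 - 2)/2) - 2 = (3/2 - 1*0² - ½*0) - 2 = (3/2 - 1*0 + 0) - 2 = (3/2 + 0 + 0) - 2 = 3/2 - 2 = -½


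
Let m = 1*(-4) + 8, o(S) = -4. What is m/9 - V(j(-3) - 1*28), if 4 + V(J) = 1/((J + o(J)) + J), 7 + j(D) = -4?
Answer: 3289/738 ≈ 4.4566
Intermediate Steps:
j(D) = -11 (j(D) = -7 - 4 = -11)
m = 4 (m = -4 + 8 = 4)
V(J) = -4 + 1/(-4 + 2*J) (V(J) = -4 + 1/((J - 4) + J) = -4 + 1/((-4 + J) + J) = -4 + 1/(-4 + 2*J))
m/9 - V(j(-3) - 1*28) = 4/9 - (17 - 8*(-11 - 1*28))/(2*(-2 + (-11 - 1*28))) = 4*(⅑) - (17 - 8*(-11 - 28))/(2*(-2 + (-11 - 28))) = 4/9 - (17 - 8*(-39))/(2*(-2 - 39)) = 4/9 - (17 + 312)/(2*(-41)) = 4/9 - (-1)*329/(2*41) = 4/9 - 1*(-329/82) = 4/9 + 329/82 = 3289/738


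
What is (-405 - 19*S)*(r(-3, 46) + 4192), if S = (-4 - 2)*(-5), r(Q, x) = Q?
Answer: -4084275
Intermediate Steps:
S = 30 (S = -6*(-5) = 30)
(-405 - 19*S)*(r(-3, 46) + 4192) = (-405 - 19*30)*(-3 + 4192) = (-405 - 570)*4189 = -975*4189 = -4084275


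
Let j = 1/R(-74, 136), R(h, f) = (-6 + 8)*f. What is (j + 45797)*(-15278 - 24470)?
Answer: -123783072545/68 ≈ -1.8203e+9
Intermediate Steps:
R(h, f) = 2*f
j = 1/272 (j = 1/(2*136) = 1/272 ≈ 0.0036765)
(j + 45797)*(-15278 - 24470) = (1/272 + 45797)*(-15278 - 24470) = (12456785/272)*(-39748) = -123783072545/68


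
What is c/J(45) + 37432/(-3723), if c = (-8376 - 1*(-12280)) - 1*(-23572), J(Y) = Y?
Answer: 33536236/55845 ≈ 600.52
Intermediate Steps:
c = 27476 (c = (-8376 + 12280) + 23572 = 3904 + 23572 = 27476)
c/J(45) + 37432/(-3723) = 27476/45 + 37432/(-3723) = 27476*(1/45) + 37432*(-1/3723) = 27476/45 - 37432/3723 = 33536236/55845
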